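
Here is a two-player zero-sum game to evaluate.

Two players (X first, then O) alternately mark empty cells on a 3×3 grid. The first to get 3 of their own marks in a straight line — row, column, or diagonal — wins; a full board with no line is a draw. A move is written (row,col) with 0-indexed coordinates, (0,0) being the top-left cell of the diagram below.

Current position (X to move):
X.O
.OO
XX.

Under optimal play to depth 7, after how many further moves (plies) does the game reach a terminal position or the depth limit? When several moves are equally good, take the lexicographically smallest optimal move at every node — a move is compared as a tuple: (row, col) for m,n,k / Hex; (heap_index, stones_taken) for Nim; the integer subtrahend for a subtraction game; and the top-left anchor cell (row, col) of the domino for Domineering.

p1 X@[X.O/.OO/XX.]: (0,1)[XXO/.OO/XX.]-1 (1,0)[X.O/XOO/XX.]+1* (2,2)[X.O/.OO/XXX]+1
p2 O@[X.O/XOO/XX.] terminal -1; root [X.O/.OO/XX.] d7

PV length from [X.O/.OO/XX.]: 1 ply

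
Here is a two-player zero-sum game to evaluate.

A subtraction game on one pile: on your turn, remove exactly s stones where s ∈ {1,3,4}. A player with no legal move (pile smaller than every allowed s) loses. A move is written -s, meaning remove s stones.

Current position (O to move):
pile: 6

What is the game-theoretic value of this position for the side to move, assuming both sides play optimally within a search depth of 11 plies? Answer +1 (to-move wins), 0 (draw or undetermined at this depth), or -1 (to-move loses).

value(6, O) = +1

p1 O@[6]: -1[5]-1 -3[3]-1 -4[2]+1*
p2 X@[2]: -1[1]-1*
p3 O@[1]: -1[0]+1*
p4 X@[0] terminal -1; root [6] d11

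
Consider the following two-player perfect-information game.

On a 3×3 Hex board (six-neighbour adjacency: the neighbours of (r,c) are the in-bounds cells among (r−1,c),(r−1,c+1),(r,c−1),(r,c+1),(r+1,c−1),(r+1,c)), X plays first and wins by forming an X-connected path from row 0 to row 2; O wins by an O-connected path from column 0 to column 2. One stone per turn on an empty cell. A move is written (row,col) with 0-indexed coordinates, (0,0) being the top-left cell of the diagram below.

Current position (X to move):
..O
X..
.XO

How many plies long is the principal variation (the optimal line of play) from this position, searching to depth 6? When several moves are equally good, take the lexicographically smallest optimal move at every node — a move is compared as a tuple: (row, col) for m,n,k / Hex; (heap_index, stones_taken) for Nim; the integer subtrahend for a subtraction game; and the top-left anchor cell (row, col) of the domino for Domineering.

PV length from [..O/X../.XO]: 3 plies

[..O/X../.XO] X move#1: (0,0):+1/X.O/X../.XO*, (0,1):+1/.XO/X../.XO, (1,1):+1/..O/XX./.XO, (1,2):+1/..O/X.X/.XO, (2,0):+1/..O/X../XXO
[X.O/X../.XO] O move#2: (0,1):-1/XOO/X../.XO*, (1,1):-1/X.O/XO./.XO, (1,2):-1/X.O/X.O/.XO, (2,0):-1/X.O/X../OXO
[XOO/X../.XO] X move#3: (1,1):+1/XOO/XX./.XO*, (1,2):+1/XOO/X.X/.XO, (2,0):+1/XOO/X../XXO
[XOO/XX./.XO] end (terminal -1, O#4); searched ..O/X../.XO to 6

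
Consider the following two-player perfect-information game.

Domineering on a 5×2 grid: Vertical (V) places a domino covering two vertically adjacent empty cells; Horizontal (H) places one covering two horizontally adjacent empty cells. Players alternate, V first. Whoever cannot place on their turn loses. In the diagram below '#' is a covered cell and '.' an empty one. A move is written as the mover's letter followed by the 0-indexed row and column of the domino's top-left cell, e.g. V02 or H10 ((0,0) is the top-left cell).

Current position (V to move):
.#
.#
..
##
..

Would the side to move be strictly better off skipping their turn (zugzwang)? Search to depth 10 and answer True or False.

[.#/.#/../##/..] V move#1: V00:-1/##/##/../##/..*, V10:-1/.#/##/#./##/..
[##/##/../##/..] H move#2: H20:+1/##/##/##/##/..*, H40:+1/##/##/../##/##
[##/##/##/##/..] end (terminal -1, V#3); searched .#/.#/../##/.. to 10
suppose V passes — search the same position with H to move:
pass> [.#/.#/../##/..] H move#1: H20:+1/.#/.#/##/##/..*, H40:-1/.#/.#/../##/##
pass> [.#/.#/##/##/..] V move#2: V00:-1/##/##/##/##/..*
pass> [##/##/##/##/..] H move#3: H40:+1/##/##/##/##/##*
pass> [##/##/##/##/##] end (terminal -1, V#4); searched .#/.#/../##/.. to 10
for V: play -1, pass -1

zugzwang(.#/.#/../##/.., V) = False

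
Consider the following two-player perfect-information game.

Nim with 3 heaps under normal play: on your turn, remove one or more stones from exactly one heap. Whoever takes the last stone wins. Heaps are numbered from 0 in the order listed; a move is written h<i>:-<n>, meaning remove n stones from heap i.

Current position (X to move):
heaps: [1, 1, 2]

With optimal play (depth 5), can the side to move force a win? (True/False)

p1 X@[(1,1,2)]: h0:-1[(0,1,2)]-1 h1:-1[(1,0,2)]-1 h2:-1[(1,1,1)]-1 h2:-2[(1,1,0)]+1*
p2 O@[(1,1,0)]: h0:-1[(0,1,0)]-1* h1:-1[(1,0,0)]-1
p3 X@[(0,1,0)]: h1:-1[(0,0,0)]+1*
p4 O@[(0,0,0)] terminal -1; root [(1,1,2)] d5

X winning at [(1,1,2)]: True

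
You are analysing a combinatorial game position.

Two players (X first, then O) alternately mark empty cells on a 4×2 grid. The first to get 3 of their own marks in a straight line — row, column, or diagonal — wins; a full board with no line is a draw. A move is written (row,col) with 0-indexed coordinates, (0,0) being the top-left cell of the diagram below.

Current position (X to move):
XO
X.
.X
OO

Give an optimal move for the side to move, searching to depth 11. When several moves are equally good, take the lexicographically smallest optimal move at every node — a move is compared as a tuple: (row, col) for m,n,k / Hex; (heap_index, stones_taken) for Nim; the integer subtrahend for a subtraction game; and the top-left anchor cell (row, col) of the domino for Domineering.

X's best at [XO/X./.X/OO]: (2,0)

[XO/X./.X/OO] X move#1: (1,1):+0/XO/XX/.X/OO, (2,0):+1/XO/X./XX/OO*
[XO/X./XX/OO] end (terminal -1, O#2); searched XO/X./.X/OO to 11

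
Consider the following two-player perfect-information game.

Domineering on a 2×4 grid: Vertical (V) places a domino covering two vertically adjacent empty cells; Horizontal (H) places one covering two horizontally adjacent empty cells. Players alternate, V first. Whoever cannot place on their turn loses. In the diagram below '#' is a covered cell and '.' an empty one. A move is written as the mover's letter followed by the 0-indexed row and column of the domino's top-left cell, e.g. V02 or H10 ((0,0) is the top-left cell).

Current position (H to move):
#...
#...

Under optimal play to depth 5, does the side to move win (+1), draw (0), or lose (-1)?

value(#.../#..., H) = +1

p1 H@[#.../#...]: H01[###./#...]+1* H02[#.##/#...]+1 H11[#.../###.]+1 H12[#.../#.##]+1
p2 V@[###./#...]: V03[####/#..#]-1*
p3 H@[####/#..#]: H11[####/####]+1*
p4 V@[####/####] terminal -1; root [#.../#...] d5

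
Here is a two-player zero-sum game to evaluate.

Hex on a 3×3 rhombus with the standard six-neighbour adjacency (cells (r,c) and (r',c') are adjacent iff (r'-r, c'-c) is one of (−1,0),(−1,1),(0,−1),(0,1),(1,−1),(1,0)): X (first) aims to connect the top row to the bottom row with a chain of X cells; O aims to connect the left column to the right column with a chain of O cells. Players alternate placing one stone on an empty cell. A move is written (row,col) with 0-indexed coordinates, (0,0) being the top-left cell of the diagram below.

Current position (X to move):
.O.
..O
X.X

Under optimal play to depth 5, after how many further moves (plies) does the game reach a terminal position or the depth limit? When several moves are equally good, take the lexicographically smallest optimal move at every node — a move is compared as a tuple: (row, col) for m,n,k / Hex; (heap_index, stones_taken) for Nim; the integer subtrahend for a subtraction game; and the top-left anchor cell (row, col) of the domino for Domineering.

PV length from [.O./..O/X.X]: 4 plies

ply 1, X at .O./..O/X.X | (0,0)=-1→XO./..O/X.X*; (0,2)=-1→.OX/..O/X.X; (1,0)=-1→.O./X.O/X.X; (1,1)=-1→.O./.XO/X.X; (2,1)=-1→.O./..O/XXX
ply 2, O at XO./..O/X.X | (0,2)=-1→XOO/..O/X.X; (1,0)=+1→XO./O.O/X.X*; (1,1)=-1→XO./.OO/X.X; (2,1)=-1→XO./..O/XOX
ply 3, X at XO./O.O/X.X | (0,2)=-1→XOX/O.O/X.X*; (1,1)=-1→XO./OXO/X.X; (2,1)=-1→XO./O.O/XXX
ply 4, O at XOX/O.O/X.X | (1,1)=+1→XOX/OOO/X.X*; (2,1)=-1→XOX/O.O/XOX
ply 5: XOX/OOO/X.X is terminal -1 (X); from .O./..O/X.X depth 5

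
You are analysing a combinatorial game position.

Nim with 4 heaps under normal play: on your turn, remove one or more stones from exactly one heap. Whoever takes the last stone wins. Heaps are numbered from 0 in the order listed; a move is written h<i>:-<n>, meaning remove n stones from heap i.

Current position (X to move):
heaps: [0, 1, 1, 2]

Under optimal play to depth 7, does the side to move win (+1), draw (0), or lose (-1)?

value((0,1,1,2), X) = +1

p1 X@[(0,1,1,2)]: h1:-1[(0,0,1,2)]-1 h2:-1[(0,1,0,2)]-1 h3:-1[(0,1,1,1)]-1 h3:-2[(0,1,1,0)]+1*
p2 O@[(0,1,1,0)]: h1:-1[(0,0,1,0)]-1* h2:-1[(0,1,0,0)]-1
p3 X@[(0,0,1,0)]: h2:-1[(0,0,0,0)]+1*
p4 O@[(0,0,0,0)] terminal -1; root [(0,1,1,2)] d7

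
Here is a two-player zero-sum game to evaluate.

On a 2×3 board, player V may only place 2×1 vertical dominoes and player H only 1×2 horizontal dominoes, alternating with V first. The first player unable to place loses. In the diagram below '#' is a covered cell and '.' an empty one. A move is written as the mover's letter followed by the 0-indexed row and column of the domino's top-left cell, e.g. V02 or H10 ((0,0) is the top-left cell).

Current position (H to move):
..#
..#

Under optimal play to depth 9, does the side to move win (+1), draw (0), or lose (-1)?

[..#/..#] H move#1: H00:+1/###/..#*, H10:+1/..#/###
[###/..#] end (terminal -1, V#2); searched ..#/..# to 9

value(..#/..#, H) = +1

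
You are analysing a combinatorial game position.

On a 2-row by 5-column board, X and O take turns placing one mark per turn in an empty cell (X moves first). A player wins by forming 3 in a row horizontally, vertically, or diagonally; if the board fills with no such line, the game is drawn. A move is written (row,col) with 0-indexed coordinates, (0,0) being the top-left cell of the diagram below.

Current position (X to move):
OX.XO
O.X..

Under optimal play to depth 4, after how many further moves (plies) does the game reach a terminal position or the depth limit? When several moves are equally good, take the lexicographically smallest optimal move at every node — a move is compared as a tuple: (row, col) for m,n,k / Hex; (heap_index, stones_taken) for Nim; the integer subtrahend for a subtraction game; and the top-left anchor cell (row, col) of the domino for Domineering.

PV length from [OX.XO/O.X..]: 1 ply

p1 X@[OX.XO/O.X..]: (0,2)[OXXXO/O.X..]+1* (1,1)[OX.XO/OXX..]+1 (1,3)[OX.XO/O.XX.]+1 (1,4)[OX.XO/O.X.X]+1
p2 O@[OXXXO/O.X..] terminal -1; root [OX.XO/O.X..] d4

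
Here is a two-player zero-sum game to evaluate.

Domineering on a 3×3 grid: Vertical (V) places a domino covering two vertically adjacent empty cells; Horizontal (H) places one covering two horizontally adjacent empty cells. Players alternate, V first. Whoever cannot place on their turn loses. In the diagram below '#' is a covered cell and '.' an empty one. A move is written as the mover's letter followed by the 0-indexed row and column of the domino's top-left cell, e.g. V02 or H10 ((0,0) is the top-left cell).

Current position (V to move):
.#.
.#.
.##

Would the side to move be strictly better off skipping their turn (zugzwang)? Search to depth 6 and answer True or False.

ply 1, V at .#./.#./.## | V00=+1→##./##./.##*; V02=+1→.##/.##/.##; V10=+1→.#./##./###
ply 2: ##./##./.## is terminal -1 (H); from .#./.#./.## depth 6
suppose V passes — search the same position with H to move:
pass> ply 1: .#./.#./.## is terminal -1 (H); from .#./.#./.## depth 6
for V: play +1, pass +1

zugzwang(.#./.#./.##, V) = False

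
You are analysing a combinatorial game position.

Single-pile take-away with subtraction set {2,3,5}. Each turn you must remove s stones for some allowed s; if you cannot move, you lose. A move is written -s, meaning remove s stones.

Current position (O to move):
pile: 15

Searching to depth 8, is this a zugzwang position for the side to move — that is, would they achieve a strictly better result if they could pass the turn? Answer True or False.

zugzwang(15, O) = True

[15] O move#1: -2:-1/13*, -3:-1/12, -5:-1/10
[13] X move#2: -2:-1/11, -3:-1/10, -5:+1/8*
[8] O move#3: -2:-1/6*, -3:-1/5, -5:-1/3
[6] X move#4: -2:-1/4, -3:-1/3, -5:+1/1*
[1] end (terminal -1, O#5); searched 15 to 8
suppose O passes — search the same position with X to move:
pass> [15] X move#1: -2:-1/13*, -3:-1/12, -5:-1/10
pass> [13] O move#2: -2:-1/11, -3:-1/10, -5:+1/8*
pass> [8] X move#3: -2:-1/6*, -3:-1/5, -5:-1/3
pass> [6] O move#4: -2:-1/4, -3:-1/3, -5:+1/1*
pass> [1] end (terminal -1, X#5); searched 15 to 8
for O: play -1, pass +1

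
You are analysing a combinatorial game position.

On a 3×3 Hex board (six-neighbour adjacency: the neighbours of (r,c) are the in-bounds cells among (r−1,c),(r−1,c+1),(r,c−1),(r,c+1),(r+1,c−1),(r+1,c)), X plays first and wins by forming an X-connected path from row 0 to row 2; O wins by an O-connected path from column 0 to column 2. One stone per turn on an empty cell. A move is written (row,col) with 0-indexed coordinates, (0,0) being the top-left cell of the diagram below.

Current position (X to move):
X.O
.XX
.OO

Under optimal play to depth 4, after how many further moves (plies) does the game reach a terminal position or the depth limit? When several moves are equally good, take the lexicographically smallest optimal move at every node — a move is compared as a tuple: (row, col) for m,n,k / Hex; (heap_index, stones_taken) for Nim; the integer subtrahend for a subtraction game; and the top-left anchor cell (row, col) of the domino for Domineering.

PV length from [X.O/.XX/.OO]: 3 plies

p1 X@[X.O/.XX/.OO]: (0,1)[XXO/.XX/.OO]-1 (1,0)[X.O/XXX/.OO]-1 (2,0)[X.O/.XX/XOO]+1*
p2 O@[X.O/.XX/XOO]: (0,1)[XOO/.XX/XOO]-1* (1,0)[X.O/OXX/XOO]-1
p3 X@[XOO/.XX/XOO]: (1,0)[XOO/XXX/XOO]+1*
p4 O@[XOO/XXX/XOO] terminal -1; root [X.O/.XX/.OO] d4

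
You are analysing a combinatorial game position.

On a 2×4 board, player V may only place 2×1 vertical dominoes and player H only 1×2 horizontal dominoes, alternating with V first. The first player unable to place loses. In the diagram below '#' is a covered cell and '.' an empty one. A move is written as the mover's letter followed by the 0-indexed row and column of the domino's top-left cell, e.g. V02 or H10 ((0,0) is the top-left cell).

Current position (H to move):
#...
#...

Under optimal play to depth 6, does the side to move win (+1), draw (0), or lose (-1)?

ply 1, H at #.../#... | H01=+1→###./#...*; H02=+1→#.##/#...; H11=+1→#.../###.; H12=+1→#.../#.##
ply 2, V at ###./#... | V03=-1→####/#..#*
ply 3, H at ####/#..# | H11=+1→####/####*
ply 4: ####/#### is terminal -1 (V); from #.../#... depth 6

value(#.../#..., H) = +1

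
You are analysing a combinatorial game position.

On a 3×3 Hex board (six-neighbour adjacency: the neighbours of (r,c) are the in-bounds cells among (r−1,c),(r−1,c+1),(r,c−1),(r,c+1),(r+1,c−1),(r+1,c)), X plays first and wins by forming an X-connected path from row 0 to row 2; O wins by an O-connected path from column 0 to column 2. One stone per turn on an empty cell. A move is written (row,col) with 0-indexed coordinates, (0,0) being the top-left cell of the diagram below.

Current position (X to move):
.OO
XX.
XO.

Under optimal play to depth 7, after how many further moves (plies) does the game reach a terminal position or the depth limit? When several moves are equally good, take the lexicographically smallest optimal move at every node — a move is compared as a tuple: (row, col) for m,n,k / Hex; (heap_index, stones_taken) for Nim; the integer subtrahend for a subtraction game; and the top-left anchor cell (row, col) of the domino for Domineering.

ply 1, X at .OO/XX./XO. | (0,0)=+1→XOO/XX./XO.*; (1,2)=-1→.OO/XXX/XO.; (2,2)=-1→.OO/XX./XOX
ply 2: XOO/XX./XO. is terminal -1 (O); from .OO/XX./XO. depth 7

PV length from [.OO/XX./XO.]: 1 ply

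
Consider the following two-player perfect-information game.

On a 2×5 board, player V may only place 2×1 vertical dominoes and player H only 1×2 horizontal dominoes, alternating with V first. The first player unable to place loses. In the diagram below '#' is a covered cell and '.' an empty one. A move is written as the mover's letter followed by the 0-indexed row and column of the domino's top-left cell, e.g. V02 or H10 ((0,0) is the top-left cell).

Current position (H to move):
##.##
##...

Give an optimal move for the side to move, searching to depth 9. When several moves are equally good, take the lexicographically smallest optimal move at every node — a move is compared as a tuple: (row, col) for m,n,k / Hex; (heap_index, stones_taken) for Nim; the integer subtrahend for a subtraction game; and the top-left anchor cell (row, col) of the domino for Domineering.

[##.##/##...] H move#1: H12:+1/##.##/####.*, H13:-1/##.##/##.##
[##.##/####.] end (terminal -1, V#2); searched ##.##/##... to 9

H's best at [##.##/##...]: H12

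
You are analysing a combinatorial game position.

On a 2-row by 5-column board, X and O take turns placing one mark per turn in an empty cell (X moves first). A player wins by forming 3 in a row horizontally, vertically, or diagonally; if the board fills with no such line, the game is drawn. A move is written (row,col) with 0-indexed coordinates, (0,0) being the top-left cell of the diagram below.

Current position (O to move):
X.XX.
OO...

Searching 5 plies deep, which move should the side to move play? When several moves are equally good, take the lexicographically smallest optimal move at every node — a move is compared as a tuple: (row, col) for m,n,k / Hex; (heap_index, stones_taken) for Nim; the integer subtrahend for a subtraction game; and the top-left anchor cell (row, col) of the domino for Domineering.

O's best at [X.XX./OO...]: (1,2)

ply 1, O at X.XX./OO... | (0,1)=-1→XOXX./OO...; (0,4)=-1→X.XXO/OO...; (1,2)=+1→X.XX./OOO..*; (1,3)=-1→X.XX./OO.O.; (1,4)=-1→X.XX./OO..O
ply 2: X.XX./OOO.. is terminal -1 (X); from X.XX./OO... depth 5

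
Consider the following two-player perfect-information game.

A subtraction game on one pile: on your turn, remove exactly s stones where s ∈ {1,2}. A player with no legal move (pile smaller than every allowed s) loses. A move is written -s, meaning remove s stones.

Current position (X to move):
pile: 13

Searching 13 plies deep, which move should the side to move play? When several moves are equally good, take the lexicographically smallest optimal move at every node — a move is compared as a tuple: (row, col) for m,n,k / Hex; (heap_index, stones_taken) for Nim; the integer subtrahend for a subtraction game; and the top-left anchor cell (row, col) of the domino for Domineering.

ply 1, X at 13 | -1=+1→12*; -2=-1→11
ply 2, O at 12 | -1=-1→11*; -2=-1→10
ply 3, X at 11 | -1=-1→10; -2=+1→9*
ply 4, O at 9 | -1=-1→8*; -2=-1→7
ply 5, X at 8 | -1=-1→7; -2=+1→6*
ply 6, O at 6 | -1=-1→5*; -2=-1→4
ply 7, X at 5 | -1=-1→4; -2=+1→3*
ply 8, O at 3 | -1=-1→2*; -2=-1→1
ply 9, X at 2 | -1=-1→1; -2=+1→0*
ply 10: 0 is terminal -1 (O); from 13 depth 13

X's best at [13]: -1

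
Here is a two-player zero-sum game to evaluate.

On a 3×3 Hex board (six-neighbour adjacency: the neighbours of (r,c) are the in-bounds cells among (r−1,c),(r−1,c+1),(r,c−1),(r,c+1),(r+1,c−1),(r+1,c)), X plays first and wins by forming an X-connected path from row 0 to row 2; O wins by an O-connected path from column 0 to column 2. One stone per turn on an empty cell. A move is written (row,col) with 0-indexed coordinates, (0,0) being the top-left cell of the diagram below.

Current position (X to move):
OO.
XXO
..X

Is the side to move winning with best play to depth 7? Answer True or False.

X winning at [OO./XXO/..X]: True

[OO./XXO/..X] X move#1: (0,2):+1/OOX/XXO/..X*, (2,0):-1/OO./XXO/X.X, (2,1):-1/OO./XXO/.XX
[OOX/XXO/..X] O move#2: (2,0):-1/OOX/XXO/O.X*, (2,1):-1/OOX/XXO/.OX
[OOX/XXO/O.X] X move#3: (2,1):+1/OOX/XXO/OXX*
[OOX/XXO/OXX] end (terminal -1, O#4); searched OO./XXO/..X to 7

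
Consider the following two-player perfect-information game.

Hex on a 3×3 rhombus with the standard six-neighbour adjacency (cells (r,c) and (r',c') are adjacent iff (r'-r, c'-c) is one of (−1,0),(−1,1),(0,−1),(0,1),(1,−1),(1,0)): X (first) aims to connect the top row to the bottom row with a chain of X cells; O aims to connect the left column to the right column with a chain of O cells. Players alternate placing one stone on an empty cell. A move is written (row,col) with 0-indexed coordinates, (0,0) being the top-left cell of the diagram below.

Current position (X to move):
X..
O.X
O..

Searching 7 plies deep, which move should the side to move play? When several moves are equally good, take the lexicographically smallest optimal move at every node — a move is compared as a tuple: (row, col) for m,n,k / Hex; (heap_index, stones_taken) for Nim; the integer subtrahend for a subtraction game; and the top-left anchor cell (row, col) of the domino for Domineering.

X's best at [X../O.X/O..]: (0,1)

ply 1, X at X../O.X/O.. | (0,1)=+1→XX./O.X/O..*; (0,2)=+1→X.X/O.X/O..; (1,1)=+1→X../OXX/O..; (2,1)=-1→X../O.X/OX.; (2,2)=-1→X../O.X/O.X
ply 2, O at XX./O.X/O.. | (0,2)=-1→XXO/O.X/O..*; (1,1)=-1→XX./OOX/O..; (2,1)=-1→XX./O.X/OO.; (2,2)=-1→XX./O.X/O.O
ply 3, X at XXO/O.X/O.. | (1,1)=+1→XXO/OXX/O..*; (2,1)=-1→XXO/O.X/OX.; (2,2)=-1→XXO/O.X/O.X
ply 4, O at XXO/OXX/O.. | (2,1)=-1→XXO/OXX/OO.*; (2,2)=-1→XXO/OXX/O.O
ply 5, X at XXO/OXX/OO. | (2,2)=+1→XXO/OXX/OOX*
ply 6: XXO/OXX/OOX is terminal -1 (O); from X../O.X/O.. depth 7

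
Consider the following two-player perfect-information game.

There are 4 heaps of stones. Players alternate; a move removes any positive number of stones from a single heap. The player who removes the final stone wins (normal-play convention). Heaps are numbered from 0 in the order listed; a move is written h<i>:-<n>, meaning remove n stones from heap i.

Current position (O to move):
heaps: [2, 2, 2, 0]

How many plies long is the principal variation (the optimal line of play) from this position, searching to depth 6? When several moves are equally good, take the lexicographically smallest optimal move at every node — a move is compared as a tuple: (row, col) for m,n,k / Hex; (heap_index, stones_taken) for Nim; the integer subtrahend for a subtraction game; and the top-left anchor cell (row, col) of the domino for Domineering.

ply 1, O at (2,2,2,0) | h0:-1=-1→(1,2,2,0); h0:-2=+1→(0,2,2,0)*; h1:-1=-1→(2,1,2,0); h1:-2=+1→(2,0,2,0); h2:-1=-1→(2,2,1,0); h2:-2=+1→(2,2,0,0)
ply 2, X at (0,2,2,0) | h1:-1=-1→(0,1,2,0)*; h1:-2=-1→(0,0,2,0); h2:-1=-1→(0,2,1,0); h2:-2=-1→(0,2,0,0)
ply 3, O at (0,1,2,0) | h1:-1=-1→(0,0,2,0); h2:-1=+1→(0,1,1,0)*; h2:-2=-1→(0,1,0,0)
ply 4, X at (0,1,1,0) | h1:-1=-1→(0,0,1,0)*; h2:-1=-1→(0,1,0,0)
ply 5, O at (0,0,1,0) | h2:-1=+1→(0,0,0,0)*
ply 6: (0,0,0,0) is terminal -1 (X); from (2,2,2,0) depth 6

PV length from [(2,2,2,0)]: 5 plies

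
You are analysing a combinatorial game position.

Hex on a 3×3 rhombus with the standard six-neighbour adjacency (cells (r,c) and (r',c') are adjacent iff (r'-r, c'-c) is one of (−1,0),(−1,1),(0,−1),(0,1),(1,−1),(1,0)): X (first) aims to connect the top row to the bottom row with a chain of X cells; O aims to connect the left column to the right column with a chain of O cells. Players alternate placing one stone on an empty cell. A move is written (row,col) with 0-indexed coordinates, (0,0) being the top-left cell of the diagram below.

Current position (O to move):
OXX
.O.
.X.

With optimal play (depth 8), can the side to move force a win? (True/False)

O winning at [OXX/.O./.X.]: True

[OXX/.O./.X.] O move#1: (1,0):-1/OXX/OO./.X., (1,2):+1/OXX/.OO/.X.*, (2,0):-1/OXX/.O./OX., (2,2):-1/OXX/.O./.XO
[OXX/.OO/.X.] X move#2: (1,0):-1/OXX/XOO/.X.*, (2,0):-1/OXX/.OO/XX., (2,2):-1/OXX/.OO/.XX
[OXX/XOO/.X.] O move#3: (2,0):+1/OXX/XOO/OX.*, (2,2):-1/OXX/XOO/.XO
[OXX/XOO/OX.] end (terminal -1, X#4); searched OXX/.O./.X. to 8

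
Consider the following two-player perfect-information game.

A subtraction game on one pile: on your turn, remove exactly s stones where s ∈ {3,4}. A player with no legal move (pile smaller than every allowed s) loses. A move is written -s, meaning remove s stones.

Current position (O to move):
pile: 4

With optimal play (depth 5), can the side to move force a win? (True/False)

O winning at [4]: True

p1 O@[4]: -3[1]+1* -4[0]+1
p2 X@[1] terminal -1; root [4] d5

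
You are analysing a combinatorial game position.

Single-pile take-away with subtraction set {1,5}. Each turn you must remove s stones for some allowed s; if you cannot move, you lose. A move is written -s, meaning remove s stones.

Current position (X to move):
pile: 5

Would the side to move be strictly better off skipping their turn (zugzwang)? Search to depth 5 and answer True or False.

p1 X@[5]: -1[4]+1* -5[0]+1
p2 O@[4]: -1[3]-1*
p3 X@[3]: -1[2]+1*
p4 O@[2]: -1[1]-1*
p5 X@[1]: -1[0]+1*
p6 O@[0] terminal -1; root [5] d5
suppose X passes — search the same position with O to move:
pass> p1 O@[5]: -1[4]+1* -5[0]+1
pass> p2 X@[4]: -1[3]-1*
pass> p3 O@[3]: -1[2]+1*
pass> p4 X@[2]: -1[1]-1*
pass> p5 O@[1]: -1[0]+1*
pass> p6 X@[0] terminal -1; root [5] d5
for X: play +1, pass -1

zugzwang(5, X) = False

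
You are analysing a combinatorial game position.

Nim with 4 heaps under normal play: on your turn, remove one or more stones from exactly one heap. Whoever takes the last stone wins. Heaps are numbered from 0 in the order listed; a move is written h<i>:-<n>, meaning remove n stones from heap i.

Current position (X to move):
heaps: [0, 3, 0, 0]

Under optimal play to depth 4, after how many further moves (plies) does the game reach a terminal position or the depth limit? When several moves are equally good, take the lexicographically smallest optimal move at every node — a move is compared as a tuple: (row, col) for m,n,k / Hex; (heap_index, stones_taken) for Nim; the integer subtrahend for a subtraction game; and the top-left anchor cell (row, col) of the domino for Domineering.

PV length from [(0,3,0,0)]: 1 ply

p1 X@[(0,3,0,0)]: h1:-1[(0,2,0,0)]-1 h1:-2[(0,1,0,0)]-1 h1:-3[(0,0,0,0)]+1*
p2 O@[(0,0,0,0)] terminal -1; root [(0,3,0,0)] d4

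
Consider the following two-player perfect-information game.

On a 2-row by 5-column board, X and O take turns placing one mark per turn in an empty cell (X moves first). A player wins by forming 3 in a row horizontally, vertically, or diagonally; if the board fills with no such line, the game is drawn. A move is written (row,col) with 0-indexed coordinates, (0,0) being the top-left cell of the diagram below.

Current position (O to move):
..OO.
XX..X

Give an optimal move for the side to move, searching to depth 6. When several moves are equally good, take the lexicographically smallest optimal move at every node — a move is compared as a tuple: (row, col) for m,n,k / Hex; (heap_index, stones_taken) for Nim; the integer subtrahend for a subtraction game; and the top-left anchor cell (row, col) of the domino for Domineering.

[..OO./XX..X] O move#1: (0,0):-1/O.OO./XX..X, (0,1):+1/.OOO./XX..X*, (0,4):+1/..OOO/XX..X, (1,2):+1/..OO./XXO.X, (1,3):-1/..OO./XX.OX
[.OOO./XX..X] end (terminal -1, X#2); searched ..OO./XX..X to 6

O's best at [..OO./XX..X]: (0,1)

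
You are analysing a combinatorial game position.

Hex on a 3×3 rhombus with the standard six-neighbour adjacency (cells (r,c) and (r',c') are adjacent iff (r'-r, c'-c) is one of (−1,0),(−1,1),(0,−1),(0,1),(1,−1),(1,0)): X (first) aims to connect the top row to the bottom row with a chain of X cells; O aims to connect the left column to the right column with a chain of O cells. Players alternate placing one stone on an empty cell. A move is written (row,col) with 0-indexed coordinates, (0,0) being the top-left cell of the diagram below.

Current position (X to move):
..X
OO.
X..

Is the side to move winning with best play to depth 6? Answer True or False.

ply 1, X at ..X/OO./X.. | (0,0)=-1→X.X/OO./X..; (0,1)=-1→.XX/OO./X..; (1,2)=+1→..X/OOX/X..*; (2,1)=-1→..X/OO./XX.; (2,2)=-1→..X/OO./X.X
ply 2, O at ..X/OOX/X.. | (0,0)=-1→O.X/OOX/X..*; (0,1)=-1→.OX/OOX/X..; (2,1)=-1→..X/OOX/XO.; (2,2)=-1→..X/OOX/X.O
ply 3, X at O.X/OOX/X.. | (0,1)=+1→OXX/OOX/X..*; (2,1)=+1→O.X/OOX/XX.; (2,2)=+1→O.X/OOX/X.X
ply 4, O at OXX/OOX/X.. | (2,1)=-1→OXX/OOX/XO.*; (2,2)=-1→OXX/OOX/X.O
ply 5, X at OXX/OOX/XO. | (2,2)=+1→OXX/OOX/XOX*
ply 6: OXX/OOX/XOX is terminal -1 (O); from ..X/OO./X.. depth 6

X winning at [..X/OO./X..]: True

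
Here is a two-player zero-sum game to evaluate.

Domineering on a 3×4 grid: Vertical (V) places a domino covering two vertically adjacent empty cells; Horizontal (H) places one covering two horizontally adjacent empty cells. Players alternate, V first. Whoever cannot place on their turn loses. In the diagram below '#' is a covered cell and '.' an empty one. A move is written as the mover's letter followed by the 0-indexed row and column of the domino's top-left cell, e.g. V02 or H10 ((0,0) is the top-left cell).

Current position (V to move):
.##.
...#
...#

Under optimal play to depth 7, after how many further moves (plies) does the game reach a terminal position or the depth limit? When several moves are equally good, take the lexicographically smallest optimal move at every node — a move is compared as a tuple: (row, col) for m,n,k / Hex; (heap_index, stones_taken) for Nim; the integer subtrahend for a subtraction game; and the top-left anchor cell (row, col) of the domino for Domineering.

PV length from [.##./...#/...#]: 1 ply

[.##./...#/...#] V move#1: V00:-1/###./#..#/...#, V10:-1/.##./#..#/#..#, V11:+1/.##./.#.#/.#.#*, V12:-1/.##./..##/..##
[.##./.#.#/.#.#] end (terminal -1, H#2); searched .##./...#/...# to 7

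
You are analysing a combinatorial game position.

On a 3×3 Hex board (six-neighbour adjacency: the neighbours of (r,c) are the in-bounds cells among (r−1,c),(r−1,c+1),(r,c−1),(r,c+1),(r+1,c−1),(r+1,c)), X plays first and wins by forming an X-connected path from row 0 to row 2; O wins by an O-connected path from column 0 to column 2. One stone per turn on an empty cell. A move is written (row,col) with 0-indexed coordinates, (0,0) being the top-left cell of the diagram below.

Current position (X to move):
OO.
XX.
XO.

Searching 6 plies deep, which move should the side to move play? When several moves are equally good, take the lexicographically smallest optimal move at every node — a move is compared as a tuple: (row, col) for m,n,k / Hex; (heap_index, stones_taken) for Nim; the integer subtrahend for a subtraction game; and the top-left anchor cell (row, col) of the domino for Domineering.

p1 X@[OO./XX./XO.]: (0,2)[OOX/XX./XO.]+1* (1,2)[OO./XXX/XO.]-1 (2,2)[OO./XX./XOX]-1
p2 O@[OOX/XX./XO.] terminal -1; root [OO./XX./XO.] d6

X's best at [OO./XX./XO.]: (0,2)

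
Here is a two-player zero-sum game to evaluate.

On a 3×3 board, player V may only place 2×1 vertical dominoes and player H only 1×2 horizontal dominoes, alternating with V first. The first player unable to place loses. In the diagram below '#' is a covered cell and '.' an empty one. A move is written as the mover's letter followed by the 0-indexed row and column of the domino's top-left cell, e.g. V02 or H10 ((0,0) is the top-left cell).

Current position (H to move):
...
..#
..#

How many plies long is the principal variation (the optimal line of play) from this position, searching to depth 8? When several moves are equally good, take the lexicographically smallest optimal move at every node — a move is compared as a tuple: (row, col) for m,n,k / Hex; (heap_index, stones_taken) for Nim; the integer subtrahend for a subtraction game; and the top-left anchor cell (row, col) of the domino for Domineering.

PV length from [.../..#/..#]: 1 ply

[.../..#/..#] H move#1: H00:-1/##./..#/..#, H01:-1/.##/..#/..#, H10:+1/.../###/..#*, H20:-1/.../..#/###
[.../###/..#] end (terminal -1, V#2); searched .../..#/..# to 8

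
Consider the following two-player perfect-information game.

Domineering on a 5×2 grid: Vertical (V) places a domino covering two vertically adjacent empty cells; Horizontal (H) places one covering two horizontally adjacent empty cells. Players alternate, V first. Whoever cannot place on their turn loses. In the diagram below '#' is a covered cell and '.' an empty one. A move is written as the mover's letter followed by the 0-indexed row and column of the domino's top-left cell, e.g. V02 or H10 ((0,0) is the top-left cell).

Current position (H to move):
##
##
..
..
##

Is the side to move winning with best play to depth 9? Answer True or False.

[##/##/../../##] H move#1: H20:+1/##/##/##/../##*, H30:+1/##/##/../##/##
[##/##/##/../##] end (terminal -1, V#2); searched ##/##/../../## to 9

H winning at [##/##/../../##]: True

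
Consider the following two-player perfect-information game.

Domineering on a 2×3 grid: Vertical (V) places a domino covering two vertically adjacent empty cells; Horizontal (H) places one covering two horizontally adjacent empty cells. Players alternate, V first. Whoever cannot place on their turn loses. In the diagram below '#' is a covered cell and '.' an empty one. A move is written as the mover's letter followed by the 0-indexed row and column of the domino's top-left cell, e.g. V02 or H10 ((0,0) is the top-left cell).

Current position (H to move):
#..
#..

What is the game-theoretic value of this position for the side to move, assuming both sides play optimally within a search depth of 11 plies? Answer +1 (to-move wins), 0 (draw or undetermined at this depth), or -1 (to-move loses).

value(#../#.., H) = +1

[#../#..] H move#1: H01:+1/###/#..*, H11:+1/#../###
[###/#..] end (terminal -1, V#2); searched #../#.. to 11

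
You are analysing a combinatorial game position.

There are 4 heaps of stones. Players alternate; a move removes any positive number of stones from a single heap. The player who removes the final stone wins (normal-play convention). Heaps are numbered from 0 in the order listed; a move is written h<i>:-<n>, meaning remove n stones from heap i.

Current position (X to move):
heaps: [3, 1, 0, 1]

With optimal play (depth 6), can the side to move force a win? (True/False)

X winning at [(3,1,0,1)]: True

p1 X@[(3,1,0,1)]: h0:-1[(2,1,0,1)]-1 h0:-2[(1,1,0,1)]-1 h0:-3[(0,1,0,1)]+1* h1:-1[(3,0,0,1)]-1 h3:-1[(3,1,0,0)]-1
p2 O@[(0,1,0,1)]: h1:-1[(0,0,0,1)]-1* h3:-1[(0,1,0,0)]-1
p3 X@[(0,0,0,1)]: h3:-1[(0,0,0,0)]+1*
p4 O@[(0,0,0,0)] terminal -1; root [(3,1,0,1)] d6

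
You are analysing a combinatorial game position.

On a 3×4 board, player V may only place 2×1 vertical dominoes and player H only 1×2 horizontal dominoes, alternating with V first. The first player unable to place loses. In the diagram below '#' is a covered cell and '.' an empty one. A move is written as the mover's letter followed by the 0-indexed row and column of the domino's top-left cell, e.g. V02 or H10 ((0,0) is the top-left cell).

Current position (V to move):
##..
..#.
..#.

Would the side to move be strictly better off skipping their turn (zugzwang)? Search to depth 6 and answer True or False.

p1 V@[##../..#./..#.]: V03[##.#/..##/..#.]-1 V10[##../#.#./#.#.]+1* V11[##../.##./.##.]+1 V13[##../..##/..##]-1
p2 H@[##../#.#./#.#.]: H02[####/#.#./#.#.]-1*
p3 V@[####/#.#./#.#.]: V11[####/###./###.]+1* V13[####/#.##/#.##]+1
p4 H@[####/###./###.] terminal -1; root [##../..#./..#.] d6
suppose V passes — search the same position with H to move:
pass> p1 H@[##../..#./..#.]: H02[####/..#./..#.]-1 H10[##../###./..#.]+1* H20[##../..#./###.]+1
pass> p2 V@[##../###./..#.]: V03[##.#/####/..#.]-1* V13[##../####/..##]-1
pass> p3 H@[##.#/####/..#.]: H20[##.#/####/###.]+1*
pass> p4 V@[##.#/####/###.] terminal -1; root [##../..#./..#.] d6
for V: play +1, pass -1

zugzwang(##../..#./..#., V) = False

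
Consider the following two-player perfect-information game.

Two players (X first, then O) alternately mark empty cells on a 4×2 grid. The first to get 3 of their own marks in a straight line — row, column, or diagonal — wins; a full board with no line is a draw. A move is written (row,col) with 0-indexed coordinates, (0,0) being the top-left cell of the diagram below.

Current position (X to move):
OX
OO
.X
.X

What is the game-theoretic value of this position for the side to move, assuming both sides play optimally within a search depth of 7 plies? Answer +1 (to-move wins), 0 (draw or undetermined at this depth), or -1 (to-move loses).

p1 X@[OX/OO/.X/.X]: (2,0)[OX/OO/XX/.X]+0* (3,0)[OX/OO/.X/XX]-1
p2 O@[OX/OO/XX/.X]: (3,0)[OX/OO/XX/OX]+0*
p3 X@[OX/OO/XX/OX] terminal +0; root [OX/OO/.X/.X] d7

value(OX/OO/.X/.X, X) = 0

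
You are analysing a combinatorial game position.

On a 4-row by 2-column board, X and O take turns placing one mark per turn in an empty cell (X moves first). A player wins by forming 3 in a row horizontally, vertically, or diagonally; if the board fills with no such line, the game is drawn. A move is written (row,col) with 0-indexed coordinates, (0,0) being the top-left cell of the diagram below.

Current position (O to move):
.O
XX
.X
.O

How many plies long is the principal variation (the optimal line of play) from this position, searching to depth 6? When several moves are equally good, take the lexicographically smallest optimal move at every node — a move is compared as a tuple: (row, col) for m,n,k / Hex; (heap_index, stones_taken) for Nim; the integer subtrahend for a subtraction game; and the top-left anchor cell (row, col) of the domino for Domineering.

p1 O@[.O/XX/.X/.O]: (0,0)[OO/XX/.X/.O]+0* (2,0)[.O/XX/OX/.O]+0 (3,0)[.O/XX/.X/OO]+0
p2 X@[OO/XX/.X/.O]: (2,0)[OO/XX/XX/.O]+0* (3,0)[OO/XX/.X/XO]+0
p3 O@[OO/XX/XX/.O]: (3,0)[OO/XX/XX/OO]+0*
p4 X@[OO/XX/XX/OO] terminal +0; root [.O/XX/.X/.O] d6

PV length from [.O/XX/.X/.O]: 3 plies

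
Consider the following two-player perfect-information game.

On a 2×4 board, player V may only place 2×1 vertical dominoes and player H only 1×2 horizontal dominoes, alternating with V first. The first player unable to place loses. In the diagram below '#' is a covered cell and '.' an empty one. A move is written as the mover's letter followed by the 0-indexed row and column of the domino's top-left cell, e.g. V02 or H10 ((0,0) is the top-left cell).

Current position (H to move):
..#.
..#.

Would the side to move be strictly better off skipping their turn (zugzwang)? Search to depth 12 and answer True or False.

zugzwang(..#./..#., H) = False

[..#./..#.] H move#1: H00:+1/###./..#.*, H10:+1/..#./###.
[###./..#.] V move#2: V03:-1/####/..##*
[####/..##] H move#3: H10:+1/####/####*
[####/####] end (terminal -1, V#4); searched ..#./..#. to 12
pass branch (V moves first from the same position):
  | [..#./..#.] V move#1: V00:+1/#.#./#.#.*, V01:+1/.##./.##., V03:-1/..##/..##
  | [#.#./#.#.] end (terminal -1, H#2); searched ..#./..#. to 12
H moving scores +1; H passing scores -1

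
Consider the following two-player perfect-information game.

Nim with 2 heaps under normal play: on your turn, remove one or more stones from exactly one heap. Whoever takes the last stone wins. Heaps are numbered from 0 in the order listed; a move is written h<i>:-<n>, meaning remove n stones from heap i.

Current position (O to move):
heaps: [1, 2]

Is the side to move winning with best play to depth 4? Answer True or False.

O winning at [(1,2)]: True

[(1,2)] O move#1: h0:-1:-1/(0,2), h1:-1:+1/(1,1)*, h1:-2:-1/(1,0)
[(1,1)] X move#2: h0:-1:-1/(0,1)*, h1:-1:-1/(1,0)
[(0,1)] O move#3: h1:-1:+1/(0,0)*
[(0,0)] end (terminal -1, X#4); searched (1,2) to 4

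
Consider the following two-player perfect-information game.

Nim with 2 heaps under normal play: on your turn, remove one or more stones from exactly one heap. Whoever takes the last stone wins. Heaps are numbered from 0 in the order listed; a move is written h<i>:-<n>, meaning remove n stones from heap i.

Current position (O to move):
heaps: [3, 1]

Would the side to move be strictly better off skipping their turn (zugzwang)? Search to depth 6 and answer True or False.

[(3,1)] O move#1: h0:-1:-1/(2,1), h0:-2:+1/(1,1)*, h0:-3:-1/(0,1), h1:-1:-1/(3,0)
[(1,1)] X move#2: h0:-1:-1/(0,1)*, h1:-1:-1/(1,0)
[(0,1)] O move#3: h1:-1:+1/(0,0)*
[(0,0)] end (terminal -1, X#4); searched (3,1) to 6
if O skipped the turn, X would face:
~ [(3,1)] X move#1: h0:-1:-1/(2,1), h0:-2:+1/(1,1)*, h0:-3:-1/(0,1), h1:-1:-1/(3,0)
~ [(1,1)] O move#2: h0:-1:-1/(0,1)*, h1:-1:-1/(1,0)
~ [(0,1)] X move#3: h1:-1:+1/(0,0)*
~ [(0,0)] end (terminal -1, O#4); searched (3,1) to 6
compare (O): move=+1 vs pass=-1

zugzwang((3,1), O) = False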